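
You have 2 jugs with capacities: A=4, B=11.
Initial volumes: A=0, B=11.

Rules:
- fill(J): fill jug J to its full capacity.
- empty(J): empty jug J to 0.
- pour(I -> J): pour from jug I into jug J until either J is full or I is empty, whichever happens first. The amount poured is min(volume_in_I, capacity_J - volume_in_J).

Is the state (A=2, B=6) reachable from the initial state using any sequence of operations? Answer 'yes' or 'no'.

BFS explored all 30 reachable states.
Reachable set includes: (0,0), (0,1), (0,2), (0,3), (0,4), (0,5), (0,6), (0,7), (0,8), (0,9), (0,10), (0,11) ...
Target (A=2, B=6) not in reachable set → no.

Answer: no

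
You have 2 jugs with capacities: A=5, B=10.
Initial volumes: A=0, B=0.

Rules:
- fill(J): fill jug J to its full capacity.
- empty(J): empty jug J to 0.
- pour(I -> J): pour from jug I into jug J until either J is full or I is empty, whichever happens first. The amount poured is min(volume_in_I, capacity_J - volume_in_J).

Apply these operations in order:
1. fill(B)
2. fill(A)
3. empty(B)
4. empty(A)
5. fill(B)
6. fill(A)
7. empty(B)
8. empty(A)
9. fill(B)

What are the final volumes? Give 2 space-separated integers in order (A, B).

Answer: 0 10

Derivation:
Step 1: fill(B) -> (A=0 B=10)
Step 2: fill(A) -> (A=5 B=10)
Step 3: empty(B) -> (A=5 B=0)
Step 4: empty(A) -> (A=0 B=0)
Step 5: fill(B) -> (A=0 B=10)
Step 6: fill(A) -> (A=5 B=10)
Step 7: empty(B) -> (A=5 B=0)
Step 8: empty(A) -> (A=0 B=0)
Step 9: fill(B) -> (A=0 B=10)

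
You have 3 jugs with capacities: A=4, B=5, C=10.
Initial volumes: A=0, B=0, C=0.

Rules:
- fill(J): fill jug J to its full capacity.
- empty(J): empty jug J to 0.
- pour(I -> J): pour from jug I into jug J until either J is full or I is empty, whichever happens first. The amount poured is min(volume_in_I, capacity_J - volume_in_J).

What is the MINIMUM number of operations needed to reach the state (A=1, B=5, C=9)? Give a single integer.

BFS from (A=0, B=0, C=0). One shortest path:
  1. fill(C) -> (A=0 B=0 C=10)
  2. pour(C -> B) -> (A=0 B=5 C=5)
  3. pour(B -> A) -> (A=4 B=1 C=5)
  4. pour(A -> C) -> (A=0 B=1 C=9)
  5. pour(B -> A) -> (A=1 B=0 C=9)
  6. fill(B) -> (A=1 B=5 C=9)
Reached target in 6 moves.

Answer: 6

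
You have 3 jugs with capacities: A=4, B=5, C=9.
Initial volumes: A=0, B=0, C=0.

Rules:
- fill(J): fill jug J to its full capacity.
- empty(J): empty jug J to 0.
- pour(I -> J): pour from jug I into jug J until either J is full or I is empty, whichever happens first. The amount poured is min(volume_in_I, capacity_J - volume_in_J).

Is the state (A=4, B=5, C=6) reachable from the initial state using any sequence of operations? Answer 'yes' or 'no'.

BFS from (A=0, B=0, C=0):
  1. fill(B) -> (A=0 B=5 C=0)
  2. pour(B -> A) -> (A=4 B=1 C=0)
  3. pour(B -> C) -> (A=4 B=0 C=1)
  4. fill(B) -> (A=4 B=5 C=1)
  5. pour(B -> C) -> (A=4 B=0 C=6)
  6. fill(B) -> (A=4 B=5 C=6)
Target reached → yes.

Answer: yes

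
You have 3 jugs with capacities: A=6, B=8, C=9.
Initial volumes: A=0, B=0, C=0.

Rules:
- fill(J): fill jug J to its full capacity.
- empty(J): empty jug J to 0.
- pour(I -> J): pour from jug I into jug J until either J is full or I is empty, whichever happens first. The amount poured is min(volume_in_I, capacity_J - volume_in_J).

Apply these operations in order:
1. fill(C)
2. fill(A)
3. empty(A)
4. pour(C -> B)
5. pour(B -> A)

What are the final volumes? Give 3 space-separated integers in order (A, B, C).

Step 1: fill(C) -> (A=0 B=0 C=9)
Step 2: fill(A) -> (A=6 B=0 C=9)
Step 3: empty(A) -> (A=0 B=0 C=9)
Step 4: pour(C -> B) -> (A=0 B=8 C=1)
Step 5: pour(B -> A) -> (A=6 B=2 C=1)

Answer: 6 2 1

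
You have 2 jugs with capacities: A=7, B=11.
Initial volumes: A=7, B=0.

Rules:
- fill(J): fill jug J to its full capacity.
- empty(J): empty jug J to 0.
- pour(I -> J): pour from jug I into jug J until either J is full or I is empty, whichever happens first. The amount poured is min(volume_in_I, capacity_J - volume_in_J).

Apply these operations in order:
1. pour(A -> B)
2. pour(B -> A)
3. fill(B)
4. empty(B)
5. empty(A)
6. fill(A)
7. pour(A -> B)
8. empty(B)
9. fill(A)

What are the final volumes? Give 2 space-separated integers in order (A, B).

Step 1: pour(A -> B) -> (A=0 B=7)
Step 2: pour(B -> A) -> (A=7 B=0)
Step 3: fill(B) -> (A=7 B=11)
Step 4: empty(B) -> (A=7 B=0)
Step 5: empty(A) -> (A=0 B=0)
Step 6: fill(A) -> (A=7 B=0)
Step 7: pour(A -> B) -> (A=0 B=7)
Step 8: empty(B) -> (A=0 B=0)
Step 9: fill(A) -> (A=7 B=0)

Answer: 7 0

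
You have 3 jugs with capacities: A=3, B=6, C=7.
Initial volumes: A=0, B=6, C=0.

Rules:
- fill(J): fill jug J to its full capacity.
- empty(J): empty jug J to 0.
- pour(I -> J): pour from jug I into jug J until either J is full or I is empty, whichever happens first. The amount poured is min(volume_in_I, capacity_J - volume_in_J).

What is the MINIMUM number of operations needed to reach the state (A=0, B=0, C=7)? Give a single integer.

Answer: 2

Derivation:
BFS from (A=0, B=6, C=0). One shortest path:
  1. empty(B) -> (A=0 B=0 C=0)
  2. fill(C) -> (A=0 B=0 C=7)
Reached target in 2 moves.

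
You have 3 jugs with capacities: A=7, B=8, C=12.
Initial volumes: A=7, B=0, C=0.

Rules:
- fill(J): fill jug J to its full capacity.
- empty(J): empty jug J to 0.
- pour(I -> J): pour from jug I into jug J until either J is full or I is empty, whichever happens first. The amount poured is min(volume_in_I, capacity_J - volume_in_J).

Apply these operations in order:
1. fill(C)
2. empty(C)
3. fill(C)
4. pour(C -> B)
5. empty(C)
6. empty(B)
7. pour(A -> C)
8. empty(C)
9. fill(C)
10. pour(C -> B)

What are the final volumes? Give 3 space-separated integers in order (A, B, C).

Step 1: fill(C) -> (A=7 B=0 C=12)
Step 2: empty(C) -> (A=7 B=0 C=0)
Step 3: fill(C) -> (A=7 B=0 C=12)
Step 4: pour(C -> B) -> (A=7 B=8 C=4)
Step 5: empty(C) -> (A=7 B=8 C=0)
Step 6: empty(B) -> (A=7 B=0 C=0)
Step 7: pour(A -> C) -> (A=0 B=0 C=7)
Step 8: empty(C) -> (A=0 B=0 C=0)
Step 9: fill(C) -> (A=0 B=0 C=12)
Step 10: pour(C -> B) -> (A=0 B=8 C=4)

Answer: 0 8 4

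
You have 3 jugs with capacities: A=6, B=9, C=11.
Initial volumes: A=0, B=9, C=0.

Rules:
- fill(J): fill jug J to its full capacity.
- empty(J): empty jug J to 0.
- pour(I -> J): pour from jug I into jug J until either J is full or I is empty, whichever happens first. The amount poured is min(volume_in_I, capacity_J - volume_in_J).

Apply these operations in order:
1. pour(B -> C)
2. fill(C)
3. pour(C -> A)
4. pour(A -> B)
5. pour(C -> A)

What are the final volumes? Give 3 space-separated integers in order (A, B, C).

Answer: 5 6 0

Derivation:
Step 1: pour(B -> C) -> (A=0 B=0 C=9)
Step 2: fill(C) -> (A=0 B=0 C=11)
Step 3: pour(C -> A) -> (A=6 B=0 C=5)
Step 4: pour(A -> B) -> (A=0 B=6 C=5)
Step 5: pour(C -> A) -> (A=5 B=6 C=0)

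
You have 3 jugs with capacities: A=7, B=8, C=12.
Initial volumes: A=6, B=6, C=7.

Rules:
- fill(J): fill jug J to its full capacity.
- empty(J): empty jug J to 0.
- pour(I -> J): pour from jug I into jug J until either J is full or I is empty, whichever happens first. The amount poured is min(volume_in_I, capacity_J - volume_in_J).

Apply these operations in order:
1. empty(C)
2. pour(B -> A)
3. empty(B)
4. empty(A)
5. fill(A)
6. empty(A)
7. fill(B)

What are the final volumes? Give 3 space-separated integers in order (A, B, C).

Step 1: empty(C) -> (A=6 B=6 C=0)
Step 2: pour(B -> A) -> (A=7 B=5 C=0)
Step 3: empty(B) -> (A=7 B=0 C=0)
Step 4: empty(A) -> (A=0 B=0 C=0)
Step 5: fill(A) -> (A=7 B=0 C=0)
Step 6: empty(A) -> (A=0 B=0 C=0)
Step 7: fill(B) -> (A=0 B=8 C=0)

Answer: 0 8 0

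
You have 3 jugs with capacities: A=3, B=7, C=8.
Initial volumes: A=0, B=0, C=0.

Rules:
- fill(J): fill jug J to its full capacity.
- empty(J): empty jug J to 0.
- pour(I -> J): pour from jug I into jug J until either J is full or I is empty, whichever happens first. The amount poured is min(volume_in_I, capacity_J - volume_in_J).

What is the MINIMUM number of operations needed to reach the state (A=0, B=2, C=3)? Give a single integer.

BFS from (A=0, B=0, C=0). One shortest path:
  1. fill(C) -> (A=0 B=0 C=8)
  2. pour(C -> A) -> (A=3 B=0 C=5)
  3. empty(A) -> (A=0 B=0 C=5)
  4. pour(C -> A) -> (A=3 B=0 C=2)
  5. pour(C -> B) -> (A=3 B=2 C=0)
  6. pour(A -> C) -> (A=0 B=2 C=3)
Reached target in 6 moves.

Answer: 6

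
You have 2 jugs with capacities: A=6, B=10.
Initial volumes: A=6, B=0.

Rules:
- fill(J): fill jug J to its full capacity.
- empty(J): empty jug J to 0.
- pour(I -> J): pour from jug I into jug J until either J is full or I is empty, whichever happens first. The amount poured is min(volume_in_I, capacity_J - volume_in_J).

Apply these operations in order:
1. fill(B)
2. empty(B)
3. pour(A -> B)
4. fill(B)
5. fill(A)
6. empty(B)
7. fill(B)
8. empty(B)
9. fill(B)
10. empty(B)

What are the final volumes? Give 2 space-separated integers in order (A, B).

Step 1: fill(B) -> (A=6 B=10)
Step 2: empty(B) -> (A=6 B=0)
Step 3: pour(A -> B) -> (A=0 B=6)
Step 4: fill(B) -> (A=0 B=10)
Step 5: fill(A) -> (A=6 B=10)
Step 6: empty(B) -> (A=6 B=0)
Step 7: fill(B) -> (A=6 B=10)
Step 8: empty(B) -> (A=6 B=0)
Step 9: fill(B) -> (A=6 B=10)
Step 10: empty(B) -> (A=6 B=0)

Answer: 6 0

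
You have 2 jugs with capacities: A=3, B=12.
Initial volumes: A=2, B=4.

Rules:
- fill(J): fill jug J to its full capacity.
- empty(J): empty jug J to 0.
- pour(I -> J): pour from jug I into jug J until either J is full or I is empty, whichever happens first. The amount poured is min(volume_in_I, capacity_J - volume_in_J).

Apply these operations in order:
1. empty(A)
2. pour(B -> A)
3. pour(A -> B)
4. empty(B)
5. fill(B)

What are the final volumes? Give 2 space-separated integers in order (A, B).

Step 1: empty(A) -> (A=0 B=4)
Step 2: pour(B -> A) -> (A=3 B=1)
Step 3: pour(A -> B) -> (A=0 B=4)
Step 4: empty(B) -> (A=0 B=0)
Step 5: fill(B) -> (A=0 B=12)

Answer: 0 12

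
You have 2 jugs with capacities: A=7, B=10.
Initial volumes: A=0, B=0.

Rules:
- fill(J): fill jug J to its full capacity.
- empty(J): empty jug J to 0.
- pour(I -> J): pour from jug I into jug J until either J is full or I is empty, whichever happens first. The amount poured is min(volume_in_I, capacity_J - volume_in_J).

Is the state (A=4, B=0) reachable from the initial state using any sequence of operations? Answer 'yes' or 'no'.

BFS from (A=0, B=0):
  1. fill(A) -> (A=7 B=0)
  2. pour(A -> B) -> (A=0 B=7)
  3. fill(A) -> (A=7 B=7)
  4. pour(A -> B) -> (A=4 B=10)
  5. empty(B) -> (A=4 B=0)
Target reached → yes.

Answer: yes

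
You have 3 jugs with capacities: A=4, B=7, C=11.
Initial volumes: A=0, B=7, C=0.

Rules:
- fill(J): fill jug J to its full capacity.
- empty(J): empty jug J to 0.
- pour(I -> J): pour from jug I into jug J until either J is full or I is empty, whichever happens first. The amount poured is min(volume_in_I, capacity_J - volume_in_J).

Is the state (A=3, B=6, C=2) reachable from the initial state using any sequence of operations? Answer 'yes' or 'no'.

BFS explored all 300 reachable states.
Reachable set includes: (0,0,0), (0,0,1), (0,0,2), (0,0,3), (0,0,4), (0,0,5), (0,0,6), (0,0,7), (0,0,8), (0,0,9), (0,0,10), (0,0,11) ...
Target (A=3, B=6, C=2) not in reachable set → no.

Answer: no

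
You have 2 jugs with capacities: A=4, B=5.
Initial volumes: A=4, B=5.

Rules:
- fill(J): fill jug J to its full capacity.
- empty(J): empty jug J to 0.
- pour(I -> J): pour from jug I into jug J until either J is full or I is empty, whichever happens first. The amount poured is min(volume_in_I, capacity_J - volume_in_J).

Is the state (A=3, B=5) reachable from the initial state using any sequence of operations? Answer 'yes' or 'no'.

Answer: yes

Derivation:
BFS from (A=4, B=5):
  1. empty(B) -> (A=4 B=0)
  2. pour(A -> B) -> (A=0 B=4)
  3. fill(A) -> (A=4 B=4)
  4. pour(A -> B) -> (A=3 B=5)
Target reached → yes.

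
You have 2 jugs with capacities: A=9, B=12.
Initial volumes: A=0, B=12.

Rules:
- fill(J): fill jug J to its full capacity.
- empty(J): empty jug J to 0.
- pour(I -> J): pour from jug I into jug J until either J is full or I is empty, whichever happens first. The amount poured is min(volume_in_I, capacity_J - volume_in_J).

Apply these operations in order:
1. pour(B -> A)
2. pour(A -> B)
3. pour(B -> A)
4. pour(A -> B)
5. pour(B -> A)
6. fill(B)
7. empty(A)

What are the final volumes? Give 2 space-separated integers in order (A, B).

Step 1: pour(B -> A) -> (A=9 B=3)
Step 2: pour(A -> B) -> (A=0 B=12)
Step 3: pour(B -> A) -> (A=9 B=3)
Step 4: pour(A -> B) -> (A=0 B=12)
Step 5: pour(B -> A) -> (A=9 B=3)
Step 6: fill(B) -> (A=9 B=12)
Step 7: empty(A) -> (A=0 B=12)

Answer: 0 12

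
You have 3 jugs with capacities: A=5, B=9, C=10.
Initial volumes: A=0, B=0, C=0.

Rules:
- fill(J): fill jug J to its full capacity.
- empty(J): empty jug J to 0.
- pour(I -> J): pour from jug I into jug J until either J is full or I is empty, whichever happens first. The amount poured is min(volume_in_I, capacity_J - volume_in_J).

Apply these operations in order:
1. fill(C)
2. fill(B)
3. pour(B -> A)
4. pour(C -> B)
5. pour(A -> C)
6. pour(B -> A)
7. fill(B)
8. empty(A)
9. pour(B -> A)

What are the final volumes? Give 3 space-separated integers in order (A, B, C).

Answer: 5 4 10

Derivation:
Step 1: fill(C) -> (A=0 B=0 C=10)
Step 2: fill(B) -> (A=0 B=9 C=10)
Step 3: pour(B -> A) -> (A=5 B=4 C=10)
Step 4: pour(C -> B) -> (A=5 B=9 C=5)
Step 5: pour(A -> C) -> (A=0 B=9 C=10)
Step 6: pour(B -> A) -> (A=5 B=4 C=10)
Step 7: fill(B) -> (A=5 B=9 C=10)
Step 8: empty(A) -> (A=0 B=9 C=10)
Step 9: pour(B -> A) -> (A=5 B=4 C=10)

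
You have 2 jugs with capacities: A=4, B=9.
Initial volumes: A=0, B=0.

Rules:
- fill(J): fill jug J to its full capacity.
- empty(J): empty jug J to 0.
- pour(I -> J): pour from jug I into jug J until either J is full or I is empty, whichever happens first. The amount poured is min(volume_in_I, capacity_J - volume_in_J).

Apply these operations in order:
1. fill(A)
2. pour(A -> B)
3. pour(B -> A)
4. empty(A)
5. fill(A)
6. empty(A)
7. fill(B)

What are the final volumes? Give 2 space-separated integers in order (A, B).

Step 1: fill(A) -> (A=4 B=0)
Step 2: pour(A -> B) -> (A=0 B=4)
Step 3: pour(B -> A) -> (A=4 B=0)
Step 4: empty(A) -> (A=0 B=0)
Step 5: fill(A) -> (A=4 B=0)
Step 6: empty(A) -> (A=0 B=0)
Step 7: fill(B) -> (A=0 B=9)

Answer: 0 9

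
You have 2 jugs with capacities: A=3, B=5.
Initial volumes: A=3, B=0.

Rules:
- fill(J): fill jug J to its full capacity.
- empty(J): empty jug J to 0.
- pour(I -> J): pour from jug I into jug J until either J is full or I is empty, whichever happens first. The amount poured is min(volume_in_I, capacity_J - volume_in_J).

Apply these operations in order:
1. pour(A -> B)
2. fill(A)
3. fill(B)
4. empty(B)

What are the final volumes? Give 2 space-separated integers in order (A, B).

Step 1: pour(A -> B) -> (A=0 B=3)
Step 2: fill(A) -> (A=3 B=3)
Step 3: fill(B) -> (A=3 B=5)
Step 4: empty(B) -> (A=3 B=0)

Answer: 3 0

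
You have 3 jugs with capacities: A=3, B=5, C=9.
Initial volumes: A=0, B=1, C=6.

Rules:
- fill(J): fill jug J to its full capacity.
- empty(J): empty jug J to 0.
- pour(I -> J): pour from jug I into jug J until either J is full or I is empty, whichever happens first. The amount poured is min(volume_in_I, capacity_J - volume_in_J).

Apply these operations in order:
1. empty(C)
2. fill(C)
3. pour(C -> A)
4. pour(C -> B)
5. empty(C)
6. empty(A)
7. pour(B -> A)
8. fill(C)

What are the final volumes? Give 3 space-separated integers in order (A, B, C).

Step 1: empty(C) -> (A=0 B=1 C=0)
Step 2: fill(C) -> (A=0 B=1 C=9)
Step 3: pour(C -> A) -> (A=3 B=1 C=6)
Step 4: pour(C -> B) -> (A=3 B=5 C=2)
Step 5: empty(C) -> (A=3 B=5 C=0)
Step 6: empty(A) -> (A=0 B=5 C=0)
Step 7: pour(B -> A) -> (A=3 B=2 C=0)
Step 8: fill(C) -> (A=3 B=2 C=9)

Answer: 3 2 9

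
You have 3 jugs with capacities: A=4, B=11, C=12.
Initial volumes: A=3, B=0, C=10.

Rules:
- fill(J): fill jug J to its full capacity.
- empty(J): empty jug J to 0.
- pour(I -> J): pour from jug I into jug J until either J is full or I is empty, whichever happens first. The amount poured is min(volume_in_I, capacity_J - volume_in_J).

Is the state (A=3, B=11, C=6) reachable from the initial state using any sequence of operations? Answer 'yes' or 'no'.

Answer: yes

Derivation:
BFS from (A=3, B=0, C=10):
  1. fill(B) -> (A=3 B=11 C=10)
  2. pour(B -> A) -> (A=4 B=10 C=10)
  3. empty(A) -> (A=0 B=10 C=10)
  4. pour(C -> A) -> (A=4 B=10 C=6)
  5. pour(A -> B) -> (A=3 B=11 C=6)
Target reached → yes.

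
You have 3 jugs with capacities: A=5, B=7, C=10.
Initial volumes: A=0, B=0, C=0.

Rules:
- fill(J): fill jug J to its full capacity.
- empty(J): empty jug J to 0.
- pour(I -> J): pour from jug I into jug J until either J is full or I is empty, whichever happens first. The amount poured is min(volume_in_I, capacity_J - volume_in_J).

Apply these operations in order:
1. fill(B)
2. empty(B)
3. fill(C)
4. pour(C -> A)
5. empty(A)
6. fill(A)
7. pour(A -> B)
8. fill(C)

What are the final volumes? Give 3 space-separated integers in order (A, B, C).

Step 1: fill(B) -> (A=0 B=7 C=0)
Step 2: empty(B) -> (A=0 B=0 C=0)
Step 3: fill(C) -> (A=0 B=0 C=10)
Step 4: pour(C -> A) -> (A=5 B=0 C=5)
Step 5: empty(A) -> (A=0 B=0 C=5)
Step 6: fill(A) -> (A=5 B=0 C=5)
Step 7: pour(A -> B) -> (A=0 B=5 C=5)
Step 8: fill(C) -> (A=0 B=5 C=10)

Answer: 0 5 10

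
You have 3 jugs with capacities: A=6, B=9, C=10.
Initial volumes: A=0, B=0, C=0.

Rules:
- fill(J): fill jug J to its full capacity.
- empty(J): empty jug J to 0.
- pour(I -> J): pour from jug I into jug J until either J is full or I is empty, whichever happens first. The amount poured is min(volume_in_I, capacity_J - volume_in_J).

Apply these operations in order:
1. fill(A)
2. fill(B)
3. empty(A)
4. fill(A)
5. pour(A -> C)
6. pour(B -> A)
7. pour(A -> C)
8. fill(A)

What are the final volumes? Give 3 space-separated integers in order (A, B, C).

Answer: 6 3 10

Derivation:
Step 1: fill(A) -> (A=6 B=0 C=0)
Step 2: fill(B) -> (A=6 B=9 C=0)
Step 3: empty(A) -> (A=0 B=9 C=0)
Step 4: fill(A) -> (A=6 B=9 C=0)
Step 5: pour(A -> C) -> (A=0 B=9 C=6)
Step 6: pour(B -> A) -> (A=6 B=3 C=6)
Step 7: pour(A -> C) -> (A=2 B=3 C=10)
Step 8: fill(A) -> (A=6 B=3 C=10)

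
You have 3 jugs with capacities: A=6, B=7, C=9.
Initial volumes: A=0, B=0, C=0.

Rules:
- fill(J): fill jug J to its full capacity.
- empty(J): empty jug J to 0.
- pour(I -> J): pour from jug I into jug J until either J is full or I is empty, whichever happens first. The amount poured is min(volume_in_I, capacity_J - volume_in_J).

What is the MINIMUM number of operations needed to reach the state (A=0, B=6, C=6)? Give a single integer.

Answer: 4

Derivation:
BFS from (A=0, B=0, C=0). One shortest path:
  1. fill(A) -> (A=6 B=0 C=0)
  2. pour(A -> B) -> (A=0 B=6 C=0)
  3. fill(A) -> (A=6 B=6 C=0)
  4. pour(A -> C) -> (A=0 B=6 C=6)
Reached target in 4 moves.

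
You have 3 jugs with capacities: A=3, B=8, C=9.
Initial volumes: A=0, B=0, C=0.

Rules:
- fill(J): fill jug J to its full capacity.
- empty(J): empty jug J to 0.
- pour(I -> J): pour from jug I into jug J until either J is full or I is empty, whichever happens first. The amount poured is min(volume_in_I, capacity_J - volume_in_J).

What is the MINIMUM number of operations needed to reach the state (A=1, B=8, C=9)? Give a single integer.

Answer: 4

Derivation:
BFS from (A=0, B=0, C=0). One shortest path:
  1. fill(C) -> (A=0 B=0 C=9)
  2. pour(C -> B) -> (A=0 B=8 C=1)
  3. pour(C -> A) -> (A=1 B=8 C=0)
  4. fill(C) -> (A=1 B=8 C=9)
Reached target in 4 moves.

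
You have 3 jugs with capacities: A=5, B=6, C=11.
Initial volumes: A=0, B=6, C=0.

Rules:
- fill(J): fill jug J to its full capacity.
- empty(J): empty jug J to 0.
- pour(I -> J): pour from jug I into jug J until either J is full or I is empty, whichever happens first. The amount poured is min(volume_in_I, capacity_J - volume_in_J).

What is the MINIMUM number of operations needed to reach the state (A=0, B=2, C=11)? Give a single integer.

Answer: 7

Derivation:
BFS from (A=0, B=6, C=0). One shortest path:
  1. fill(C) -> (A=0 B=6 C=11)
  2. pour(B -> A) -> (A=5 B=1 C=11)
  3. empty(A) -> (A=0 B=1 C=11)
  4. pour(B -> A) -> (A=1 B=0 C=11)
  5. fill(B) -> (A=1 B=6 C=11)
  6. pour(B -> A) -> (A=5 B=2 C=11)
  7. empty(A) -> (A=0 B=2 C=11)
Reached target in 7 moves.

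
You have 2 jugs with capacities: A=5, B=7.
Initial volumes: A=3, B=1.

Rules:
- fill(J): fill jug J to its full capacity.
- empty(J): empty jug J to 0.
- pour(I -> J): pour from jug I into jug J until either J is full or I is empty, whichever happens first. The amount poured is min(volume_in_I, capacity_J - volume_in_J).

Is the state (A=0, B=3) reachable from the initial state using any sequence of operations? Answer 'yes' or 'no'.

BFS from (A=3, B=1):
  1. empty(B) -> (A=3 B=0)
  2. pour(A -> B) -> (A=0 B=3)
Target reached → yes.

Answer: yes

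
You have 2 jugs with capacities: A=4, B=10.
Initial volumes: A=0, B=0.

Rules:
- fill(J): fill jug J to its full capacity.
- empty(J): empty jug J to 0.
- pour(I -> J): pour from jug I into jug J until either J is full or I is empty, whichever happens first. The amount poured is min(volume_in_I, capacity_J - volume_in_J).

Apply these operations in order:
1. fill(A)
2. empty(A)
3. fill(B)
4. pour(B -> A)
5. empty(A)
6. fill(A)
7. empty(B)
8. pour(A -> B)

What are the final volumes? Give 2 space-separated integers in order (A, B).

Step 1: fill(A) -> (A=4 B=0)
Step 2: empty(A) -> (A=0 B=0)
Step 3: fill(B) -> (A=0 B=10)
Step 4: pour(B -> A) -> (A=4 B=6)
Step 5: empty(A) -> (A=0 B=6)
Step 6: fill(A) -> (A=4 B=6)
Step 7: empty(B) -> (A=4 B=0)
Step 8: pour(A -> B) -> (A=0 B=4)

Answer: 0 4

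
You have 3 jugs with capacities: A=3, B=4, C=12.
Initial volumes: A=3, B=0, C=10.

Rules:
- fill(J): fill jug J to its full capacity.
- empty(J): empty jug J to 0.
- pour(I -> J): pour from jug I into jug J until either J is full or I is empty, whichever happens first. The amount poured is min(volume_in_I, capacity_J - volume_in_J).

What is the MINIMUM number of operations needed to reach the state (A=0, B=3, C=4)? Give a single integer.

BFS from (A=3, B=0, C=10). One shortest path:
  1. fill(B) -> (A=3 B=4 C=10)
  2. empty(C) -> (A=3 B=4 C=0)
  3. pour(B -> C) -> (A=3 B=0 C=4)
  4. pour(A -> B) -> (A=0 B=3 C=4)
Reached target in 4 moves.

Answer: 4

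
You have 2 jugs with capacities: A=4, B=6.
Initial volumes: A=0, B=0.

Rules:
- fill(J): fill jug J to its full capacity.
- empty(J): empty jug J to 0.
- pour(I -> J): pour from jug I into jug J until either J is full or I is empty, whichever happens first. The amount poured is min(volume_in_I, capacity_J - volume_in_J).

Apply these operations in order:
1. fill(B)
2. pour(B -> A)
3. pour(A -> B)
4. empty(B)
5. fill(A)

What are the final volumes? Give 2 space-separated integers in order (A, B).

Step 1: fill(B) -> (A=0 B=6)
Step 2: pour(B -> A) -> (A=4 B=2)
Step 3: pour(A -> B) -> (A=0 B=6)
Step 4: empty(B) -> (A=0 B=0)
Step 5: fill(A) -> (A=4 B=0)

Answer: 4 0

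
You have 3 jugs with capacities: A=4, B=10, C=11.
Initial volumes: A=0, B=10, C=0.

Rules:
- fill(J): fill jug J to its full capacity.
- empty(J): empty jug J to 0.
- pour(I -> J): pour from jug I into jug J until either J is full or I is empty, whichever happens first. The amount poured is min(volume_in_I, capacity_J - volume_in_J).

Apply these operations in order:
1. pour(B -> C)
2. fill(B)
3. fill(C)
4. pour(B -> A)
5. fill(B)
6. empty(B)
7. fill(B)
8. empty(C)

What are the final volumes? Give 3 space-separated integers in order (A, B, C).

Answer: 4 10 0

Derivation:
Step 1: pour(B -> C) -> (A=0 B=0 C=10)
Step 2: fill(B) -> (A=0 B=10 C=10)
Step 3: fill(C) -> (A=0 B=10 C=11)
Step 4: pour(B -> A) -> (A=4 B=6 C=11)
Step 5: fill(B) -> (A=4 B=10 C=11)
Step 6: empty(B) -> (A=4 B=0 C=11)
Step 7: fill(B) -> (A=4 B=10 C=11)
Step 8: empty(C) -> (A=4 B=10 C=0)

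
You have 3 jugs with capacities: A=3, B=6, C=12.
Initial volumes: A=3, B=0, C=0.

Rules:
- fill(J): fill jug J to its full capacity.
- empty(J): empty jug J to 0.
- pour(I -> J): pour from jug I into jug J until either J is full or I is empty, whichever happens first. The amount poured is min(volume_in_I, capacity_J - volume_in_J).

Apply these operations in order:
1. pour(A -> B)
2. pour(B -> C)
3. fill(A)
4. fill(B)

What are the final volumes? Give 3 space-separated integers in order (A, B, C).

Answer: 3 6 3

Derivation:
Step 1: pour(A -> B) -> (A=0 B=3 C=0)
Step 2: pour(B -> C) -> (A=0 B=0 C=3)
Step 3: fill(A) -> (A=3 B=0 C=3)
Step 4: fill(B) -> (A=3 B=6 C=3)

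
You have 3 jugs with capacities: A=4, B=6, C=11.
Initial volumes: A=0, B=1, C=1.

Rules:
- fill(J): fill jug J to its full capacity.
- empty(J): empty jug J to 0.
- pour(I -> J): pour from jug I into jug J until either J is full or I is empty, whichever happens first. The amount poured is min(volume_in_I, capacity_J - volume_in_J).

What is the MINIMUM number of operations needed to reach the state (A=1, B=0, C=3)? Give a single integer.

BFS from (A=0, B=1, C=1). One shortest path:
  1. fill(C) -> (A=0 B=1 C=11)
  2. pour(C -> A) -> (A=4 B=1 C=7)
  3. empty(A) -> (A=0 B=1 C=7)
  4. pour(C -> A) -> (A=4 B=1 C=3)
  5. empty(A) -> (A=0 B=1 C=3)
  6. pour(B -> A) -> (A=1 B=0 C=3)
Reached target in 6 moves.

Answer: 6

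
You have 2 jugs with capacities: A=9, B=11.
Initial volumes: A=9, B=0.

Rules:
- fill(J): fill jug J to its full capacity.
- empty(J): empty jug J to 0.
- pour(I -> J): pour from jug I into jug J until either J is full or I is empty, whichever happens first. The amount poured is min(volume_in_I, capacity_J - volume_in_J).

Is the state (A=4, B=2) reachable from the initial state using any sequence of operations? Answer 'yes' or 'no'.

Answer: no

Derivation:
BFS explored all 40 reachable states.
Reachable set includes: (0,0), (0,1), (0,2), (0,3), (0,4), (0,5), (0,6), (0,7), (0,8), (0,9), (0,10), (0,11) ...
Target (A=4, B=2) not in reachable set → no.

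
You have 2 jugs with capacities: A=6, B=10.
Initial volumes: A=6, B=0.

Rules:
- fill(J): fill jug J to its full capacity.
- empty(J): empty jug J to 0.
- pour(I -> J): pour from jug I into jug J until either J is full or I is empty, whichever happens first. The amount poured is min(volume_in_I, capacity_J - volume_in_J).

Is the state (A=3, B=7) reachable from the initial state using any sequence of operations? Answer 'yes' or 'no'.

BFS explored all 16 reachable states.
Reachable set includes: (0,0), (0,2), (0,4), (0,6), (0,8), (0,10), (2,0), (2,10), (4,0), (4,10), (6,0), (6,2) ...
Target (A=3, B=7) not in reachable set → no.

Answer: no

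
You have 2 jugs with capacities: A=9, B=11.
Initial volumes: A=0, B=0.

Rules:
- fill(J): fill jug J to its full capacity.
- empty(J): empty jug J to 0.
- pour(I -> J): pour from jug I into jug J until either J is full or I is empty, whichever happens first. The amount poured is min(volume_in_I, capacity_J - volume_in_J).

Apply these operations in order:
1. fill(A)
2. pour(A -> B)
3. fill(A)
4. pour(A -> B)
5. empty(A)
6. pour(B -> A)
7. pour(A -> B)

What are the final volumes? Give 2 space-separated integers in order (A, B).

Step 1: fill(A) -> (A=9 B=0)
Step 2: pour(A -> B) -> (A=0 B=9)
Step 3: fill(A) -> (A=9 B=9)
Step 4: pour(A -> B) -> (A=7 B=11)
Step 5: empty(A) -> (A=0 B=11)
Step 6: pour(B -> A) -> (A=9 B=2)
Step 7: pour(A -> B) -> (A=0 B=11)

Answer: 0 11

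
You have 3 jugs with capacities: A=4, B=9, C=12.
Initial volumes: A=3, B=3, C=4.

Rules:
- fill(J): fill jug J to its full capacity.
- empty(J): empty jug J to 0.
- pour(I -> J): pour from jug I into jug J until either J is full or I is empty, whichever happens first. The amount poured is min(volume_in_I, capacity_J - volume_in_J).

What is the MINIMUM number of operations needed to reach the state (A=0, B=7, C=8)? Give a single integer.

BFS from (A=3, B=3, C=4). One shortest path:
  1. fill(A) -> (A=4 B=3 C=4)
  2. pour(A -> B) -> (A=0 B=7 C=4)
  3. fill(A) -> (A=4 B=7 C=4)
  4. pour(A -> C) -> (A=0 B=7 C=8)
Reached target in 4 moves.

Answer: 4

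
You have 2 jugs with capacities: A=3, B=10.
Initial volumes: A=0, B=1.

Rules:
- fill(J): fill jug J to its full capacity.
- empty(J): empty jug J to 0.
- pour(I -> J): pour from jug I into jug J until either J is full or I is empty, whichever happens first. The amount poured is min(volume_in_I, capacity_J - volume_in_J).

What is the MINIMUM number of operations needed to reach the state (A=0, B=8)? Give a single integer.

BFS from (A=0, B=1). One shortest path:
  1. pour(B -> A) -> (A=1 B=0)
  2. fill(B) -> (A=1 B=10)
  3. pour(B -> A) -> (A=3 B=8)
  4. empty(A) -> (A=0 B=8)
Reached target in 4 moves.

Answer: 4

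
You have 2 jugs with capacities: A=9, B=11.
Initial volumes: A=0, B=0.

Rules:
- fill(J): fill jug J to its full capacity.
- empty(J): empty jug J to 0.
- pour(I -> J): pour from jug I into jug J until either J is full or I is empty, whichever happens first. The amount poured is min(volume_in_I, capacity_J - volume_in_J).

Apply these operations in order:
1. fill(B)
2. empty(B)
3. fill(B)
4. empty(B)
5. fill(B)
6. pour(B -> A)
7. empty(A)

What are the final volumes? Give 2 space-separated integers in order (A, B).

Step 1: fill(B) -> (A=0 B=11)
Step 2: empty(B) -> (A=0 B=0)
Step 3: fill(B) -> (A=0 B=11)
Step 4: empty(B) -> (A=0 B=0)
Step 5: fill(B) -> (A=0 B=11)
Step 6: pour(B -> A) -> (A=9 B=2)
Step 7: empty(A) -> (A=0 B=2)

Answer: 0 2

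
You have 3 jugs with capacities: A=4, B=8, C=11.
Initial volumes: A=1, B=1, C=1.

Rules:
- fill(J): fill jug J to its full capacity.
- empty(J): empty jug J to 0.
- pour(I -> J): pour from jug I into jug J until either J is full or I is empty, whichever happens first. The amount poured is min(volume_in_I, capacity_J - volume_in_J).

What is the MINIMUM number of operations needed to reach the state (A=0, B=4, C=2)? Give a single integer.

Answer: 3

Derivation:
BFS from (A=1, B=1, C=1). One shortest path:
  1. fill(A) -> (A=4 B=1 C=1)
  2. pour(B -> C) -> (A=4 B=0 C=2)
  3. pour(A -> B) -> (A=0 B=4 C=2)
Reached target in 3 moves.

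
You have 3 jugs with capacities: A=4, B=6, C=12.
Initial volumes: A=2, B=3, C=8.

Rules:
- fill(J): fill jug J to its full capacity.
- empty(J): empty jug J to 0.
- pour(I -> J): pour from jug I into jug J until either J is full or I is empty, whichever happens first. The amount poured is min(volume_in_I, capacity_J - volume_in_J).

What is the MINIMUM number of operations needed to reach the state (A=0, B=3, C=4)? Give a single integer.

Answer: 3

Derivation:
BFS from (A=2, B=3, C=8). One shortest path:
  1. fill(A) -> (A=4 B=3 C=8)
  2. empty(C) -> (A=4 B=3 C=0)
  3. pour(A -> C) -> (A=0 B=3 C=4)
Reached target in 3 moves.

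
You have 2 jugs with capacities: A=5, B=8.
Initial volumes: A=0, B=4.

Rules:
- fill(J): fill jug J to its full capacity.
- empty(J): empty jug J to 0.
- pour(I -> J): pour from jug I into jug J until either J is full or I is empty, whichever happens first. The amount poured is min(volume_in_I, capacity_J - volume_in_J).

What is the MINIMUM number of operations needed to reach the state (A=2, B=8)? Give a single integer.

BFS from (A=0, B=4). One shortest path:
  1. fill(A) -> (A=5 B=4)
  2. empty(B) -> (A=5 B=0)
  3. pour(A -> B) -> (A=0 B=5)
  4. fill(A) -> (A=5 B=5)
  5. pour(A -> B) -> (A=2 B=8)
Reached target in 5 moves.

Answer: 5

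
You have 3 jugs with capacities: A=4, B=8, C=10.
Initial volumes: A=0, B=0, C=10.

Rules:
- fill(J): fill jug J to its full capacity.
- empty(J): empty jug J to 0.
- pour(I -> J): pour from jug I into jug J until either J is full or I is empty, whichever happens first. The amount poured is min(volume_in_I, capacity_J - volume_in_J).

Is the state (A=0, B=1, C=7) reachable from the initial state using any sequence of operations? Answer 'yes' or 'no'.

Answer: no

Derivation:
BFS explored all 78 reachable states.
Reachable set includes: (0,0,0), (0,0,2), (0,0,4), (0,0,6), (0,0,8), (0,0,10), (0,2,0), (0,2,2), (0,2,4), (0,2,6), (0,2,8), (0,2,10) ...
Target (A=0, B=1, C=7) not in reachable set → no.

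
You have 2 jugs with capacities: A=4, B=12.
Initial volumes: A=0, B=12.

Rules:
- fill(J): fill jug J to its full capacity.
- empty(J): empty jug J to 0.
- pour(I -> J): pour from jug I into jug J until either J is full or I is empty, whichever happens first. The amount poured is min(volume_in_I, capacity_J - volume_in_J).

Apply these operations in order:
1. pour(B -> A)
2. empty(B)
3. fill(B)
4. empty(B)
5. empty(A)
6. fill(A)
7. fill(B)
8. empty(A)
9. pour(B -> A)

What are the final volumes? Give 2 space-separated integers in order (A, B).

Step 1: pour(B -> A) -> (A=4 B=8)
Step 2: empty(B) -> (A=4 B=0)
Step 3: fill(B) -> (A=4 B=12)
Step 4: empty(B) -> (A=4 B=0)
Step 5: empty(A) -> (A=0 B=0)
Step 6: fill(A) -> (A=4 B=0)
Step 7: fill(B) -> (A=4 B=12)
Step 8: empty(A) -> (A=0 B=12)
Step 9: pour(B -> A) -> (A=4 B=8)

Answer: 4 8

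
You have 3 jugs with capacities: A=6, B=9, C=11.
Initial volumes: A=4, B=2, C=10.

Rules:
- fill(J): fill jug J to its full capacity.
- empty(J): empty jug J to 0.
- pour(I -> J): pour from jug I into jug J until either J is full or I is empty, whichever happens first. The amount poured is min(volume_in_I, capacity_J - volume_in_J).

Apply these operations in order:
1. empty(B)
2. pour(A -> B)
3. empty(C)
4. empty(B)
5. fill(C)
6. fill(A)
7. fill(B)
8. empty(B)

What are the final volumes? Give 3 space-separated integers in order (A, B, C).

Step 1: empty(B) -> (A=4 B=0 C=10)
Step 2: pour(A -> B) -> (A=0 B=4 C=10)
Step 3: empty(C) -> (A=0 B=4 C=0)
Step 4: empty(B) -> (A=0 B=0 C=0)
Step 5: fill(C) -> (A=0 B=0 C=11)
Step 6: fill(A) -> (A=6 B=0 C=11)
Step 7: fill(B) -> (A=6 B=9 C=11)
Step 8: empty(B) -> (A=6 B=0 C=11)

Answer: 6 0 11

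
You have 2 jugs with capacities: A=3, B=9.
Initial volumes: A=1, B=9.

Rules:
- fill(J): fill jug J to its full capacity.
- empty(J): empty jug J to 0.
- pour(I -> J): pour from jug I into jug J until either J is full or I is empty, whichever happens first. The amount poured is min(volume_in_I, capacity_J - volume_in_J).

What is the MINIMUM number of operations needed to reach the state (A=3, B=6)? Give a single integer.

Answer: 2

Derivation:
BFS from (A=1, B=9). One shortest path:
  1. empty(A) -> (A=0 B=9)
  2. pour(B -> A) -> (A=3 B=6)
Reached target in 2 moves.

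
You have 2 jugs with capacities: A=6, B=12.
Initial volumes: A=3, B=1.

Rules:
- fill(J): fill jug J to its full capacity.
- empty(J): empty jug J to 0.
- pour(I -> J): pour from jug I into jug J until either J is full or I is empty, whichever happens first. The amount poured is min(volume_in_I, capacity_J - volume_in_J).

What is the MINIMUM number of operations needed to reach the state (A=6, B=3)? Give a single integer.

BFS from (A=3, B=1). One shortest path:
  1. empty(B) -> (A=3 B=0)
  2. pour(A -> B) -> (A=0 B=3)
  3. fill(A) -> (A=6 B=3)
Reached target in 3 moves.

Answer: 3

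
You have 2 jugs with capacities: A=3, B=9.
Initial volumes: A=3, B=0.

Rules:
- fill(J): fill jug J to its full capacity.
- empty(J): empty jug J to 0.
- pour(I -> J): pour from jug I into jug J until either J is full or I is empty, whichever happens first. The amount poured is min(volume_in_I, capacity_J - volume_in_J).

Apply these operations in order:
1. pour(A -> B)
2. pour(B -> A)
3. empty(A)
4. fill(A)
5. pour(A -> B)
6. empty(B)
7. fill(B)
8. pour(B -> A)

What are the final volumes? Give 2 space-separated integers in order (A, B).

Step 1: pour(A -> B) -> (A=0 B=3)
Step 2: pour(B -> A) -> (A=3 B=0)
Step 3: empty(A) -> (A=0 B=0)
Step 4: fill(A) -> (A=3 B=0)
Step 5: pour(A -> B) -> (A=0 B=3)
Step 6: empty(B) -> (A=0 B=0)
Step 7: fill(B) -> (A=0 B=9)
Step 8: pour(B -> A) -> (A=3 B=6)

Answer: 3 6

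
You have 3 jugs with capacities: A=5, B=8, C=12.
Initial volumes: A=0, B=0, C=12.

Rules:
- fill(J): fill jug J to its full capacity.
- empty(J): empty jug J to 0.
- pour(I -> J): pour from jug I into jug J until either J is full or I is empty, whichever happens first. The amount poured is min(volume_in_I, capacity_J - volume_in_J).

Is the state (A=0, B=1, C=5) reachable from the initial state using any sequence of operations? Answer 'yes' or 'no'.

BFS from (A=0, B=0, C=12):
  1. fill(A) -> (A=5 B=0 C=12)
  2. fill(B) -> (A=5 B=8 C=12)
  3. empty(C) -> (A=5 B=8 C=0)
  4. pour(A -> C) -> (A=0 B=8 C=5)
  5. fill(A) -> (A=5 B=8 C=5)
  6. pour(B -> C) -> (A=5 B=1 C=12)
  7. empty(C) -> (A=5 B=1 C=0)
  8. pour(A -> C) -> (A=0 B=1 C=5)
Target reached → yes.

Answer: yes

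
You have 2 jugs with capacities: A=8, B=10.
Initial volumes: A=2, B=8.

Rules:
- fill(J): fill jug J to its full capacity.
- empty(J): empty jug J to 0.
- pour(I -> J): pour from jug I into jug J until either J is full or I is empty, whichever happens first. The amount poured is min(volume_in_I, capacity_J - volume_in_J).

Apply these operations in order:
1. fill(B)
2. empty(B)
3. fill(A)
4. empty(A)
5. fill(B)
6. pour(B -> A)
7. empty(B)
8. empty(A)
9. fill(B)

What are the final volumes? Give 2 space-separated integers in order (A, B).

Step 1: fill(B) -> (A=2 B=10)
Step 2: empty(B) -> (A=2 B=0)
Step 3: fill(A) -> (A=8 B=0)
Step 4: empty(A) -> (A=0 B=0)
Step 5: fill(B) -> (A=0 B=10)
Step 6: pour(B -> A) -> (A=8 B=2)
Step 7: empty(B) -> (A=8 B=0)
Step 8: empty(A) -> (A=0 B=0)
Step 9: fill(B) -> (A=0 B=10)

Answer: 0 10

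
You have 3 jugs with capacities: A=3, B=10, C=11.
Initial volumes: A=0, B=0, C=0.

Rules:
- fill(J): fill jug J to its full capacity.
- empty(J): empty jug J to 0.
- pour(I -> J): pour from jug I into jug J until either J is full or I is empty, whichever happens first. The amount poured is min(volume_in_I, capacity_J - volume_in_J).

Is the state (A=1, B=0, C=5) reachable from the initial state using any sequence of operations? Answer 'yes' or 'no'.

Answer: yes

Derivation:
BFS from (A=0, B=0, C=0):
  1. fill(C) -> (A=0 B=0 C=11)
  2. pour(C -> A) -> (A=3 B=0 C=8)
  3. empty(A) -> (A=0 B=0 C=8)
  4. pour(C -> B) -> (A=0 B=8 C=0)
  5. fill(C) -> (A=0 B=8 C=11)
  6. pour(C -> A) -> (A=3 B=8 C=8)
  7. empty(A) -> (A=0 B=8 C=8)
  8. pour(C -> A) -> (A=3 B=8 C=5)
  9. pour(A -> B) -> (A=1 B=10 C=5)
  10. empty(B) -> (A=1 B=0 C=5)
Target reached → yes.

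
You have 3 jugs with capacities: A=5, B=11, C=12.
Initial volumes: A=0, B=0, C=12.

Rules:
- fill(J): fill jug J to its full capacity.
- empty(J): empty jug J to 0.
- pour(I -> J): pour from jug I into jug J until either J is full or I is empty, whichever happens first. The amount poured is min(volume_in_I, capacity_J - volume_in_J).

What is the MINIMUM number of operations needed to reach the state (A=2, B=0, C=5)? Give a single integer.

BFS from (A=0, B=0, C=12). One shortest path:
  1. pour(C -> A) -> (A=5 B=0 C=7)
  2. empty(A) -> (A=0 B=0 C=7)
  3. pour(C -> A) -> (A=5 B=0 C=2)
  4. pour(A -> B) -> (A=0 B=5 C=2)
  5. pour(C -> A) -> (A=2 B=5 C=0)
  6. pour(B -> C) -> (A=2 B=0 C=5)
Reached target in 6 moves.

Answer: 6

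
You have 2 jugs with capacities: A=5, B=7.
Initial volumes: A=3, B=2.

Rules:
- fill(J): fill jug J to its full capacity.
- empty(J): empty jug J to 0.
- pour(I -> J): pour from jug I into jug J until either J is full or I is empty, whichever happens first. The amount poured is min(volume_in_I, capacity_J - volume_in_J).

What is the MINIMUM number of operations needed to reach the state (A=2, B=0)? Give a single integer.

Answer: 2

Derivation:
BFS from (A=3, B=2). One shortest path:
  1. empty(A) -> (A=0 B=2)
  2. pour(B -> A) -> (A=2 B=0)
Reached target in 2 moves.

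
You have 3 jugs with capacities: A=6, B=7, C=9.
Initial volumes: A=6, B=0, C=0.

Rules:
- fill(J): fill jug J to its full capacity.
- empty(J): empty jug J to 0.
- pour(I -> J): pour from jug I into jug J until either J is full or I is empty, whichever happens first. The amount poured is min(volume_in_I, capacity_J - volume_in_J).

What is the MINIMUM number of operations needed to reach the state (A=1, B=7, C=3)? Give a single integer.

Answer: 8

Derivation:
BFS from (A=6, B=0, C=0). One shortest path:
  1. empty(A) -> (A=0 B=0 C=0)
  2. fill(C) -> (A=0 B=0 C=9)
  3. pour(C -> B) -> (A=0 B=7 C=2)
  4. empty(B) -> (A=0 B=0 C=2)
  5. pour(C -> B) -> (A=0 B=2 C=0)
  6. fill(C) -> (A=0 B=2 C=9)
  7. pour(C -> A) -> (A=6 B=2 C=3)
  8. pour(A -> B) -> (A=1 B=7 C=3)
Reached target in 8 moves.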